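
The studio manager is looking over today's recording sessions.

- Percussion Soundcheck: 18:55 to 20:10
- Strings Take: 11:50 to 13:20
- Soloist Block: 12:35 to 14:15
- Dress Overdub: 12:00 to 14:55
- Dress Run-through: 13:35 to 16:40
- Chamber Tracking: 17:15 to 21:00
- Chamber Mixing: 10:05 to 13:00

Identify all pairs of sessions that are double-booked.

Chamber Mixing & Dress Overdub, Chamber Mixing & Soloist Block, Chamber Mixing & Strings Take, Chamber Tracking & Percussion Soundcheck, Dress Overdub & Dress Run-through, Dress Overdub & Soloist Block, Dress Overdub & Strings Take, Dress Run-through & Soloist Block, Soloist Block & Strings Take

Sorted by start: Chamber Mixing, Strings Take, Dress Overdub, Soloist Block, Dress Run-through, Chamber Tracking, Percussion Soundcheck.
Strings Take starts before Chamber Mixing ends → Chamber Mixing and Strings Take overlap.
Dress Overdub starts before Chamber Mixing ends → Chamber Mixing and Dress Overdub overlap.
Soloist Block starts before Chamber Mixing ends → Chamber Mixing and Soloist Block overlap.
Dress Run-through starts after Chamber Mixing ends, so nothing later overlaps Chamber Mixing either.
Dress Overdub starts before Strings Take ends → Strings Take and Dress Overdub overlap.
Soloist Block starts before Strings Take ends → Strings Take and Soloist Block overlap.
Dress Run-through starts after Strings Take ends, so nothing later overlaps Strings Take either.
Soloist Block starts before Dress Overdub ends → Dress Overdub and Soloist Block overlap.
Dress Run-through starts before Dress Overdub ends → Dress Overdub and Dress Run-through overlap.
Chamber Tracking starts after Dress Overdub ends, so nothing later overlaps Dress Overdub either.
Dress Run-through starts before Soloist Block ends → Soloist Block and Dress Run-through overlap.
Chamber Tracking starts after Soloist Block ends, so nothing later overlaps Soloist Block either.
Chamber Tracking starts after Dress Run-through ends, so nothing later overlaps Dress Run-through either.
Percussion Soundcheck starts before Chamber Tracking ends → Chamber Tracking and Percussion Soundcheck overlap.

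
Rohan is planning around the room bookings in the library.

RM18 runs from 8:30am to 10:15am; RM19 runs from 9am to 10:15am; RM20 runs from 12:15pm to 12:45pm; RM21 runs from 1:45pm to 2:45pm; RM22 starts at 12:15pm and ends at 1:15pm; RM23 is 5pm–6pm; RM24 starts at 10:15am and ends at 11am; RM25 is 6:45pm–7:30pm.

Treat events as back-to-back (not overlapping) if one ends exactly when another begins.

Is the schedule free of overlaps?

Sorted by start: RM18, RM19, RM24, RM20, RM22, RM21, RM23, RM25.
RM19 starts before RM18 ends → RM18 and RM19 overlap.
That's a conflict, so the schedule is not conflict-free.

No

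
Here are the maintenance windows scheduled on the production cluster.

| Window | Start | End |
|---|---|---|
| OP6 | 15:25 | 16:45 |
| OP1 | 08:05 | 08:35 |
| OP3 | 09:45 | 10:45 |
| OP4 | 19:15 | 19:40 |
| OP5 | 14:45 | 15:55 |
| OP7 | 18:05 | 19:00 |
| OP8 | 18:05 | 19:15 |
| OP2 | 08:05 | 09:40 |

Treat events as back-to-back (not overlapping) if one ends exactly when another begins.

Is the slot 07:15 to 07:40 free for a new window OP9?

OP1: starts 08:05 at or after OP9 ends 07:40 → clear.
OP2: starts 08:05 at or after OP9 ends 07:40 → clear.
OP3: starts 09:45 at or after OP9 ends 07:40 → clear.
OP5: starts 14:45 at or after OP9 ends 07:40 → clear.
OP6: starts 15:25 at or after OP9 ends 07:40 → clear.
OP7: starts 18:05 at or after OP9 ends 07:40 → clear.
OP8: starts 18:05 at or after OP9 ends 07:40 → clear.
OP4: starts 19:15 at or after OP9 ends 07:40 → clear.

Yes — the slot is free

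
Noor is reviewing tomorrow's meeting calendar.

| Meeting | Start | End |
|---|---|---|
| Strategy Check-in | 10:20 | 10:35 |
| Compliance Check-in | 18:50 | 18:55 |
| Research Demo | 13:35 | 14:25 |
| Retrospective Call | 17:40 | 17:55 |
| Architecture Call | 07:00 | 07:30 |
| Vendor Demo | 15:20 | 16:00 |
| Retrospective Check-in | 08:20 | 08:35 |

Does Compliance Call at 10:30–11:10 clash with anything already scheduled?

Yes — it overlaps Strategy Check-in

Architecture Call: ends 07:30 at or before Compliance Call starts 10:30 → clear.
Retrospective Check-in: ends 08:35 at or before Compliance Call starts 10:30 → clear.
Strategy Check-in: starts 10:20 before Compliance Call ends 11:10, and ends 10:35 after Compliance Call starts 10:30 → overlap.
Research Demo: starts 13:35 at or after Compliance Call ends 11:10 → clear.
Vendor Demo: starts 15:20 at or after Compliance Call ends 11:10 → clear.
Retrospective Call: starts 17:40 at or after Compliance Call ends 11:10 → clear.
Compliance Check-in: starts 18:50 at or after Compliance Call ends 11:10 → clear.
Compliance Call overlaps Strategy Check-in.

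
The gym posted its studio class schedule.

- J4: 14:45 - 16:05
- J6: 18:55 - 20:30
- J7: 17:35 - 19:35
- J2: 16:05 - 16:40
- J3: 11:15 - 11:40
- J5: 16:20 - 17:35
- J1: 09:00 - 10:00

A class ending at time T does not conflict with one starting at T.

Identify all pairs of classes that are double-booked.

Sorted by start: J1, J3, J4, J2, J5, J7, J6.
J3 starts after J1 ends; J1 is clear from here.
J4 starts after J3 ends; J3 is clear from here.
J2 starts exactly when J4 ends (back-to-back, no overlap); J4 is clear from here.
J5 starts before J2 ends → J2 and J5 overlap.
J7 starts after J2 ends; J2 is clear from here.
J7 starts exactly when J5 ends (back-to-back, no overlap); J5 is clear from here.
J6 starts before J7 ends → J7 and J6 overlap.

J2 & J5, J6 & J7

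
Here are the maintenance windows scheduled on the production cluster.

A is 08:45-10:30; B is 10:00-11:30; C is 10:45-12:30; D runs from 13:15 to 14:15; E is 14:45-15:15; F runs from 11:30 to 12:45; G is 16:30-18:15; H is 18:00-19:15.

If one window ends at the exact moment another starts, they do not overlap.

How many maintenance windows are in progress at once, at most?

2

Sweep the timeline, counting +1 at each start and −1 at each end (ends before starts at a tie):
08:45 start A → 1
10:00 start B → 2
10:30 end A → 1
10:45 start C → 2
11:30 end B → 1
11:30 start F → 2
12:30 end C → 1
12:45 end F → 0
13:15 start D → 1
14:15 end D → 0
14:45 start E → 1
15:15 end E → 0
16:30 start G → 1
18:00 start H → 2
18:15 end G → 1
19:15 end H → 0
Peak is 2, at 10:00 (A, B).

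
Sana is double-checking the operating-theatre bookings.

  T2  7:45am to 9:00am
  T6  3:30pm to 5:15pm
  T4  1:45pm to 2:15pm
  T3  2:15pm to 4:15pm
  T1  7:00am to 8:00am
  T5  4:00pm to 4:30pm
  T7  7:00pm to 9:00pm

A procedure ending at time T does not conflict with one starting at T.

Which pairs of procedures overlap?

Check each pair: they overlap iff neither finishes before the other starts.
Sorted by start: T1, T2, T4, T3, T6, T5, T7.
T2 starts before T1 ends → T1 and T2 overlap.
T4 starts after T1 ends; T1 is clear from here.
T4 starts after T2 ends; T2 is clear from here.
T3 starts exactly when T4 ends (back-to-back, no overlap); T4 is clear from here.
T6 starts before T3 ends → T3 and T6 overlap.
T5 starts before T3 ends → T3 and T5 overlap.
T7 starts after T3 ends.
T5 starts before T6 ends → T6 and T5 overlap.
T7 starts after T6 ends.
T7 starts after T5 ends.

T1 & T2, T3 & T5, T3 & T6, T5 & T6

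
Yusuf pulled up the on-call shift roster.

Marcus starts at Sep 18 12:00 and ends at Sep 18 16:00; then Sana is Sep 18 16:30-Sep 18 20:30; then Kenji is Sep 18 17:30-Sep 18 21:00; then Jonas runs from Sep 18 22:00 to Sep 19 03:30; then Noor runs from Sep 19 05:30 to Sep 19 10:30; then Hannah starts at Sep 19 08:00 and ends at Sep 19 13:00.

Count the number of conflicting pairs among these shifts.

Two intervals overlap when each starts before the other ends.
Sorted by start: Marcus, Sana, Kenji, Jonas, Noor, Hannah.
Sana starts after Marcus ends; Marcus is clear from here.
Kenji starts before Sana ends → Sana and Kenji overlap.
Jonas starts after Sana ends; Sana is clear from here.
Jonas starts after Kenji ends; Kenji is clear from here.
Noor starts after Jonas ends; Jonas is clear from here.
Hannah starts before Noor ends → Noor and Hannah overlap.
Overlapping pairs: Hannah & Noor, Kenji & Sana — 2 in total.

2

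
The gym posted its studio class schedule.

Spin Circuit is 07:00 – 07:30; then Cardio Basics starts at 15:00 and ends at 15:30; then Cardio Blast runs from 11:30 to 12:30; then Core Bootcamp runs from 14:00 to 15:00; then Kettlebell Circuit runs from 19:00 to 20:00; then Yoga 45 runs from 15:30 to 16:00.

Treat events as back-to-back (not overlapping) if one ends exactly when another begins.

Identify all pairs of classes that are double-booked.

Sorted by start: Spin Circuit, Cardio Blast, Core Bootcamp, Cardio Basics, Yoga 45, Kettlebell Circuit.
Cardio Blast starts after Spin Circuit ends; Spin Circuit is clear from here.
Core Bootcamp starts after Cardio Blast ends; Cardio Blast is clear from here.
Cardio Basics starts exactly when Core Bootcamp ends (back-to-back, no overlap); Core Bootcamp is clear from here.
Yoga 45 starts exactly when Cardio Basics ends (back-to-back, no overlap); Cardio Basics is clear from here.
Kettlebell Circuit starts after Yoga 45 ends.

no conflicts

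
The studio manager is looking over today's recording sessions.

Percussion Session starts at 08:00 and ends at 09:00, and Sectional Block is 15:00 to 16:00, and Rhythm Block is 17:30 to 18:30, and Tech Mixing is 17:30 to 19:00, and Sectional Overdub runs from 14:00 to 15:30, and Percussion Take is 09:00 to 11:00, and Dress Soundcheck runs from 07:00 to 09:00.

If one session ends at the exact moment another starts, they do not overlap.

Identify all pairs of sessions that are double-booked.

Check each pair: they overlap iff neither finishes before the other starts.
Sorted by start: Dress Soundcheck, Percussion Session, Percussion Take, Sectional Overdub, Sectional Block, Tech Mixing, Rhythm Block.
Percussion Session starts before Dress Soundcheck ends → Dress Soundcheck and Percussion Session overlap.
Percussion Take starts exactly when Dress Soundcheck ends (back-to-back, no overlap), so nothing later overlaps Dress Soundcheck either.
Percussion Take starts exactly when Percussion Session ends (back-to-back, no overlap), so nothing later overlaps Percussion Session either.
Sectional Overdub starts after Percussion Take ends, so nothing later overlaps Percussion Take either.
Sectional Block starts before Sectional Overdub ends → Sectional Overdub and Sectional Block overlap.
Tech Mixing starts after Sectional Overdub ends, so nothing later overlaps Sectional Overdub either.
Tech Mixing starts after Sectional Block ends, so nothing later overlaps Sectional Block either.
Rhythm Block starts before Tech Mixing ends → Tech Mixing and Rhythm Block overlap.

Dress Soundcheck & Percussion Session, Rhythm Block & Tech Mixing, Sectional Block & Sectional Overdub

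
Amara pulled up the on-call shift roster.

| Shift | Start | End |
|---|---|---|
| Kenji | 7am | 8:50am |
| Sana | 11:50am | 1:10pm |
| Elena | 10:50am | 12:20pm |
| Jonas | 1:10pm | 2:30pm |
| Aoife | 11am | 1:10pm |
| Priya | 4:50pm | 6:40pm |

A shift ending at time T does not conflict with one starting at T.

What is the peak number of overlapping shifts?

3

Walk through starts and ends in time order (an end at T is processed before a start at T):
7am start Kenji → 1
8:50am end Kenji → 0
10:50am start Elena → 1
11am start Aoife → 2
11:50am start Sana → 3
12:20pm end Elena → 2
1:10pm end Aoife → 1
1:10pm end Sana → 0
1:10pm start Jonas → 1
2:30pm end Jonas → 0
4:50pm start Priya → 1
6:40pm end Priya → 0
Peak is 3, at 11:50am (Aoife, Elena, Sana).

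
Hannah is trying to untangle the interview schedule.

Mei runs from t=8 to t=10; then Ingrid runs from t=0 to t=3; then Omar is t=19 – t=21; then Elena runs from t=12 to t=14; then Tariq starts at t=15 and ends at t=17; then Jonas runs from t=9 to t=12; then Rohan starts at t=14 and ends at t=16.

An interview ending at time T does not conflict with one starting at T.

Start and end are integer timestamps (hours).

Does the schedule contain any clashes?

Yes

Check each pair: they overlap iff neither finishes before the other starts.
Sorted by start: Ingrid, Mei, Jonas, Elena, Rohan, Tariq, Omar.
Mei starts after Ingrid ends — done with Ingrid.
Jonas starts before Mei ends → Mei and Jonas overlap.
That's a conflict, so the schedule is not conflict-free.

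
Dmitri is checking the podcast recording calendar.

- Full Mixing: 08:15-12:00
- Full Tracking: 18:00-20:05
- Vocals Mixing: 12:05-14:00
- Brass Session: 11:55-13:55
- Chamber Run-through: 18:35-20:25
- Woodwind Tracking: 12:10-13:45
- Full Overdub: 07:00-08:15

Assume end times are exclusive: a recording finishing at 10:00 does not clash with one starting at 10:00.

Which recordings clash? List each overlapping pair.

Sorted by start: Full Overdub, Full Mixing, Brass Session, Vocals Mixing, Woodwind Tracking, Full Tracking, Chamber Run-through.
Full Mixing starts exactly when Full Overdub ends (back-to-back, no overlap), so nothing later overlaps Full Overdub either.
Brass Session starts before Full Mixing ends → Full Mixing and Brass Session overlap.
Vocals Mixing starts after Full Mixing ends, so nothing later overlaps Full Mixing either.
Vocals Mixing starts before Brass Session ends → Brass Session and Vocals Mixing overlap.
Woodwind Tracking starts before Brass Session ends → Brass Session and Woodwind Tracking overlap.
Full Tracking starts after Brass Session ends, so nothing later overlaps Brass Session either.
Woodwind Tracking starts before Vocals Mixing ends → Vocals Mixing and Woodwind Tracking overlap.
Full Tracking starts after Vocals Mixing ends, so nothing later overlaps Vocals Mixing either.
Full Tracking starts after Woodwind Tracking ends, so nothing later overlaps Woodwind Tracking either.
Chamber Run-through starts before Full Tracking ends → Full Tracking and Chamber Run-through overlap.

Brass Session & Full Mixing, Brass Session & Vocals Mixing, Brass Session & Woodwind Tracking, Chamber Run-through & Full Tracking, Vocals Mixing & Woodwind Tracking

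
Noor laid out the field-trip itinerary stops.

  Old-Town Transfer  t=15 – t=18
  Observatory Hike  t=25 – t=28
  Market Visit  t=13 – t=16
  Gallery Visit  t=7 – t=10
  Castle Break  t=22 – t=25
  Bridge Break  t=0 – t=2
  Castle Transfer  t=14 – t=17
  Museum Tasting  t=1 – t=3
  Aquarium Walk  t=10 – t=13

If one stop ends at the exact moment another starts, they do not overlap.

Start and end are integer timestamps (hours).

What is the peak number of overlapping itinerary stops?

3

Walk through starts and ends in time order (an end at T is processed before a start at T):
t=0 start Bridge Break → 1
t=1 start Museum Tasting → 2
t=2 end Bridge Break → 1
t=3 end Museum Tasting → 0
t=7 start Gallery Visit → 1
t=10 end Gallery Visit → 0
t=10 start Aquarium Walk → 1
t=13 end Aquarium Walk → 0
t=13 start Market Visit → 1
t=14 start Castle Transfer → 2
t=15 start Old-Town Transfer → 3
t=16 end Market Visit → 2
t=17 end Castle Transfer → 1
t=18 end Old-Town Transfer → 0
t=22 start Castle Break → 1
t=25 end Castle Break → 0
t=25 start Observatory Hike → 1
t=28 end Observatory Hike → 0
Peak is 3, at t=15 (Castle Transfer, Market Visit, Old-Town Transfer).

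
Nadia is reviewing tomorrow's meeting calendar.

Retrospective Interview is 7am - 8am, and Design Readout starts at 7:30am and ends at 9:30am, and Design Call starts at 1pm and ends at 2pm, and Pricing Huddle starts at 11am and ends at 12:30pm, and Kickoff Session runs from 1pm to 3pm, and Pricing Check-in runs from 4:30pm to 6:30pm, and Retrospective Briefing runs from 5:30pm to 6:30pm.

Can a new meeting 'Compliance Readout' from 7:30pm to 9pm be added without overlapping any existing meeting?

Yes — the slot is free

Retrospective Interview: ends 8am at or before Compliance Readout starts 7:30pm → clear.
Design Readout: ends 9:30am at or before Compliance Readout starts 7:30pm → clear.
Pricing Huddle: ends 12:30pm at or before Compliance Readout starts 7:30pm → clear.
Design Call: ends 2pm at or before Compliance Readout starts 7:30pm → clear.
Kickoff Session: ends 3pm at or before Compliance Readout starts 7:30pm → clear.
Pricing Check-in: ends 6:30pm at or before Compliance Readout starts 7:30pm → clear.
Retrospective Briefing: ends 6:30pm at or before Compliance Readout starts 7:30pm → clear.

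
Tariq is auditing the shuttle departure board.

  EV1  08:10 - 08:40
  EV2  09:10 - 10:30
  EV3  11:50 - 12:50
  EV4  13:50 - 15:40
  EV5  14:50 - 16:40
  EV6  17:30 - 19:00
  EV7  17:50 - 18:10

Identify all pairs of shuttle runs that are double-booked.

EV4 & EV5, EV6 & EV7

Sorted by start: EV1, EV2, EV3, EV4, EV5, EV6, EV7.
EV2 starts after EV1 ends; EV1 is clear from here.
EV3 starts after EV2 ends; EV2 is clear from here.
EV4 starts after EV3 ends; EV3 is clear from here.
EV5 starts before EV4 ends → EV4 and EV5 overlap.
EV6 starts after EV4 ends; EV4 is clear from here.
EV6 starts after EV5 ends; EV5 is clear from here.
EV7 starts before EV6 ends → EV6 and EV7 overlap.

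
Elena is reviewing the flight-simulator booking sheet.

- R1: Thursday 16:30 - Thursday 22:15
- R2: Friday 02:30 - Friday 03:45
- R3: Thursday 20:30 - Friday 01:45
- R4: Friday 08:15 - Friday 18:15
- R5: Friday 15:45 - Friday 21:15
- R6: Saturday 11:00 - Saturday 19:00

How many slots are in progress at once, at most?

2

Sweep the timeline, counting +1 at each start and −1 at each end (ends before starts at a tie):
Thursday 16:30 start R1 → 1
Thursday 20:30 start R3 → 2
Thursday 22:15 end R1 → 1
Friday 01:45 end R3 → 0
Friday 02:30 start R2 → 1
Friday 03:45 end R2 → 0
Friday 08:15 start R4 → 1
Friday 15:45 start R5 → 2
Friday 18:15 end R4 → 1
Friday 21:15 end R5 → 0
Saturday 11:00 start R6 → 1
Saturday 19:00 end R6 → 0
Peak is 2, at Thursday 20:30 (R1, R3).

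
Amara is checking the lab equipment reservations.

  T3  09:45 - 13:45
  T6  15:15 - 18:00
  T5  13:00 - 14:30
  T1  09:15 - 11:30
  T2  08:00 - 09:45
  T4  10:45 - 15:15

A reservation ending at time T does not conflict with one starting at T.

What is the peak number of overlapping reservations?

Sweep the timeline, counting +1 at each start and −1 at each end (ends before starts at a tie):
08:00 start T2 → 1
09:15 start T1 → 2
09:45 end T2 → 1
09:45 start T3 → 2
10:45 start T4 → 3
11:30 end T1 → 2
13:00 start T5 → 3
13:45 end T3 → 2
14:30 end T5 → 1
15:15 end T4 → 0
15:15 start T6 → 1
18:00 end T6 → 0
Peak is 3, at 10:45 (T1, T3, T4).

3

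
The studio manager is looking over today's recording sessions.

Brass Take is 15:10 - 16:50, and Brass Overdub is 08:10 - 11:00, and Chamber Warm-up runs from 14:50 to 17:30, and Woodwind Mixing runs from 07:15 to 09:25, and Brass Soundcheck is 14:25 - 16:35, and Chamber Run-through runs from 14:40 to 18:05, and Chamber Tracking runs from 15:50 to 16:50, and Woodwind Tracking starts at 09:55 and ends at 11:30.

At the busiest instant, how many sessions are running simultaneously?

5

Sweep the timeline, counting +1 at each start and −1 at each end (ends before starts at a tie):
07:15 start Woodwind Mixing → 1
08:10 start Brass Overdub → 2
09:25 end Woodwind Mixing → 1
09:55 start Woodwind Tracking → 2
11:00 end Brass Overdub → 1
11:30 end Woodwind Tracking → 0
14:25 start Brass Soundcheck → 1
14:40 start Chamber Run-through → 2
14:50 start Chamber Warm-up → 3
15:10 start Brass Take → 4
15:50 start Chamber Tracking → 5
16:35 end Brass Soundcheck → 4
16:50 end Brass Take → 3
16:50 end Chamber Tracking → 2
17:30 end Chamber Warm-up → 1
18:05 end Chamber Run-through → 0
Peak is 5, at 15:50 (Brass Soundcheck, Brass Take, Chamber Run-through, Chamber Tracking, Chamber Warm-up).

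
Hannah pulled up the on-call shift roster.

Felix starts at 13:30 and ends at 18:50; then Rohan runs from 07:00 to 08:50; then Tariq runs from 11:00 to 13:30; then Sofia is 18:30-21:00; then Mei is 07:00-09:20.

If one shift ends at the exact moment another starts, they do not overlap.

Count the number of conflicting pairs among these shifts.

Two intervals overlap when each starts before the other ends.
Sorted by start: Mei, Rohan, Tariq, Felix, Sofia.
Rohan starts before Mei ends → Mei and Rohan overlap.
Tariq starts after Mei ends — done with Mei.
Tariq starts after Rohan ends — done with Rohan.
Felix starts exactly when Tariq ends (back-to-back, no overlap) — done with Tariq.
Sofia starts before Felix ends → Felix and Sofia overlap.
Overlapping pairs: Felix & Sofia, Mei & Rohan — 2 in total.

2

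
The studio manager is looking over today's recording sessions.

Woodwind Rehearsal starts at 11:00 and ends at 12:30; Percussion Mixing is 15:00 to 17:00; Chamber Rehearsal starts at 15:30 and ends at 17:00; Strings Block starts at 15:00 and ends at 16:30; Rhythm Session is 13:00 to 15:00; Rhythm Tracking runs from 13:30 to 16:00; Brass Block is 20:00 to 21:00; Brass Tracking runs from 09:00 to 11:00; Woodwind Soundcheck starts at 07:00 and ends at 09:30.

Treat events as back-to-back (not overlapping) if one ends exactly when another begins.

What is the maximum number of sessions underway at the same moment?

4

Sweep the timeline, counting +1 at each start and −1 at each end (ends before starts at a tie):
07:00 start Woodwind Soundcheck → 1
09:00 start Brass Tracking → 2
09:30 end Woodwind Soundcheck → 1
11:00 end Brass Tracking → 0
11:00 start Woodwind Rehearsal → 1
12:30 end Woodwind Rehearsal → 0
13:00 start Rhythm Session → 1
13:30 start Rhythm Tracking → 2
15:00 end Rhythm Session → 1
15:00 start Percussion Mixing → 2
15:00 start Strings Block → 3
15:30 start Chamber Rehearsal → 4
16:00 end Rhythm Tracking → 3
16:30 end Strings Block → 2
17:00 end Chamber Rehearsal → 1
17:00 end Percussion Mixing → 0
20:00 start Brass Block → 1
21:00 end Brass Block → 0
Peak is 4, at 15:30 (Chamber Rehearsal, Percussion Mixing, Rhythm Tracking, Strings Block).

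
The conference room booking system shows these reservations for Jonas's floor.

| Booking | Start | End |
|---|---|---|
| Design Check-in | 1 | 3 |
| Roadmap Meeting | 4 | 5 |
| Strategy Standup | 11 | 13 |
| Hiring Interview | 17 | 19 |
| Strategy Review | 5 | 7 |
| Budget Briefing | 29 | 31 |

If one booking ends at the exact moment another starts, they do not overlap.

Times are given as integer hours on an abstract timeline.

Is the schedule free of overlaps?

Two intervals overlap when each starts before the other ends.
Sorted by start: Design Check-in, Roadmap Meeting, Strategy Review, Strategy Standup, Hiring Interview, Budget Briefing.
Roadmap Meeting starts after Design Check-in ends — done with Design Check-in.
Strategy Review starts exactly when Roadmap Meeting ends (back-to-back, no overlap) — done with Roadmap Meeting.
Strategy Standup starts after Strategy Review ends — done with Strategy Review.
Hiring Interview starts after Strategy Standup ends — done with Strategy Standup.
Budget Briefing starts after Hiring Interview ends.
Every pair is clear; the schedule has no overlaps.

Yes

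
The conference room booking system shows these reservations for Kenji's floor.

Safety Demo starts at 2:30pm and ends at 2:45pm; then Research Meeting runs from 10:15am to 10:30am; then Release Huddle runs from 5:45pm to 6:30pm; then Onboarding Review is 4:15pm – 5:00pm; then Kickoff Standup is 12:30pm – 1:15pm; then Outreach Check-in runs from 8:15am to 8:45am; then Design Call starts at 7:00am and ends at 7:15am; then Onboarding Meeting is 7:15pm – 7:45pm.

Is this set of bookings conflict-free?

Sorted by start: Design Call, Outreach Check-in, Research Meeting, Kickoff Standup, Safety Demo, Onboarding Review, Release Huddle, Onboarding Meeting.
Outreach Check-in starts after Design Call ends — done with Design Call.
Research Meeting starts after Outreach Check-in ends — done with Outreach Check-in.
Kickoff Standup starts after Research Meeting ends — done with Research Meeting.
Safety Demo starts after Kickoff Standup ends — done with Kickoff Standup.
Onboarding Review starts after Safety Demo ends — done with Safety Demo.
Release Huddle starts after Onboarding Review ends — done with Onboarding Review.
Onboarding Meeting starts after Release Huddle ends.
Every pair is clear; the schedule has no overlaps.

Yes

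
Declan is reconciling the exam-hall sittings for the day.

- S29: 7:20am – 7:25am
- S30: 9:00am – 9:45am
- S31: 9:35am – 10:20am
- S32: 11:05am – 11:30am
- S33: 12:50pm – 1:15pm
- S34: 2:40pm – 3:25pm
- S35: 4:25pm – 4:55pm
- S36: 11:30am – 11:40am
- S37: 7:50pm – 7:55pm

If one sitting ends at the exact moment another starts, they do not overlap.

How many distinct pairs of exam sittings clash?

1

Two intervals overlap when each starts before the other ends.
Sorted by start: S29, S30, S31, S32, S36, S33, S34, S35, S37.
S30 starts after S29 ends, so S29 has no further overlaps.
S31 starts before S30 ends → S30 and S31 overlap.
S32 starts after S30 ends, so S30 has no further overlaps.
S32 starts after S31 ends, so S31 has no further overlaps.
S36 starts exactly when S32 ends (back-to-back, no overlap), so S32 has no further overlaps.
S33 starts after S36 ends, so S36 has no further overlaps.
S34 starts after S33 ends, so S33 has no further overlaps.
S35 starts after S34 ends, so S34 has no further overlaps.
S37 starts after S35 ends.
Overlapping pairs: S30 & S31 — 1 in total.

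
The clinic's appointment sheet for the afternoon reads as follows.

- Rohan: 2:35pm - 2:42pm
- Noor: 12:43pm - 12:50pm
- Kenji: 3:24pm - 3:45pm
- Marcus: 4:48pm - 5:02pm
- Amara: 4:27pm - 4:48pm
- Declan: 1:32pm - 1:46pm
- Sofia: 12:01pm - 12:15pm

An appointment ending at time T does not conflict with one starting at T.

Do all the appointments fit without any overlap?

Check each pair: they overlap iff neither finishes before the other starts.
Sorted by start: Sofia, Noor, Declan, Rohan, Kenji, Amara, Marcus.
Noor starts after Sofia ends — done with Sofia.
Declan starts after Noor ends — done with Noor.
Rohan starts after Declan ends — done with Declan.
Kenji starts after Rohan ends — done with Rohan.
Amara starts after Kenji ends — done with Kenji.
Marcus starts exactly when Amara ends (back-to-back, no overlap).
Every pair is clear; the schedule has no overlaps.

Yes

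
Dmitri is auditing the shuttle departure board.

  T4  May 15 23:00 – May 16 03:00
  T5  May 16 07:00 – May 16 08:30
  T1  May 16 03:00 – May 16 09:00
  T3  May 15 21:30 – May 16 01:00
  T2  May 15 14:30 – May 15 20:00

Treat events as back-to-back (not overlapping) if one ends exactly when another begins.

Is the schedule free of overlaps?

No

Sorted by start: T2, T3, T4, T1, T5.
T3 starts after T2 ends — done with T2.
T4 starts before T3 ends → T3 and T4 overlap.
That's a conflict, so the schedule is not conflict-free.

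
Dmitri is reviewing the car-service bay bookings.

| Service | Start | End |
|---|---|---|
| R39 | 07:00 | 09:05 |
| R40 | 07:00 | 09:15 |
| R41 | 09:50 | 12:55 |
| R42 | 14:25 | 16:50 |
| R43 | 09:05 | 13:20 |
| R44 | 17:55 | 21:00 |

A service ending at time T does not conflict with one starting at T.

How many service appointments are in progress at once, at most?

Walk through starts and ends in time order (an end at T is processed before a start at T):
07:00 start R39 → 1
07:00 start R40 → 2
09:05 end R39 → 1
09:05 start R43 → 2
09:15 end R40 → 1
09:50 start R41 → 2
12:55 end R41 → 1
13:20 end R43 → 0
14:25 start R42 → 1
16:50 end R42 → 0
17:55 start R44 → 1
21:00 end R44 → 0
Peak is 2, at 07:00 (R39, R40).

2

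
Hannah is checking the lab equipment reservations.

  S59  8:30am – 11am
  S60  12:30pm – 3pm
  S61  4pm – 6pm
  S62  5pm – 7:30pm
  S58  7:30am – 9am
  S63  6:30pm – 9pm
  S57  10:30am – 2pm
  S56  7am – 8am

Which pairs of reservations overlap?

S56 & S58, S57 & S59, S57 & S60, S58 & S59, S61 & S62, S62 & S63

Two intervals overlap when each starts before the other ends.
Sorted by start: S56, S58, S59, S57, S60, S61, S62, S63.
S58 starts before S56 ends → S56 and S58 overlap.
S59 starts after S56 ends; S56 is clear from here.
S59 starts before S58 ends → S58 and S59 overlap.
S57 starts after S58 ends; S58 is clear from here.
S57 starts before S59 ends → S59 and S57 overlap.
S60 starts after S59 ends; S59 is clear from here.
S60 starts before S57 ends → S57 and S60 overlap.
S61 starts after S57 ends; S57 is clear from here.
S61 starts after S60 ends; S60 is clear from here.
S62 starts before S61 ends → S61 and S62 overlap.
S63 starts after S61 ends.
S63 starts before S62 ends → S62 and S63 overlap.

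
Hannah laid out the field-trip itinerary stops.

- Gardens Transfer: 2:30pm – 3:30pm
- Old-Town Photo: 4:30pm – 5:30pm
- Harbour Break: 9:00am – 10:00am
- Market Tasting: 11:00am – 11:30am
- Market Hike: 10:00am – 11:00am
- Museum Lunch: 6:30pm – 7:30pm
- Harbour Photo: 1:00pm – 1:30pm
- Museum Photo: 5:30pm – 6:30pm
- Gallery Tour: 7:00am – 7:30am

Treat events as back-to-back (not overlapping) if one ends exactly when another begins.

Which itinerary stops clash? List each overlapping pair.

none

Sorted by start: Gallery Tour, Harbour Break, Market Hike, Market Tasting, Harbour Photo, Gardens Transfer, Old-Town Photo, Museum Photo, Museum Lunch.
Harbour Break starts after Gallery Tour ends, so nothing later overlaps Gallery Tour either.
Market Hike starts exactly when Harbour Break ends (back-to-back, no overlap), so nothing later overlaps Harbour Break either.
Market Tasting starts exactly when Market Hike ends (back-to-back, no overlap), so nothing later overlaps Market Hike either.
Harbour Photo starts after Market Tasting ends, so nothing later overlaps Market Tasting either.
Gardens Transfer starts after Harbour Photo ends, so nothing later overlaps Harbour Photo either.
Old-Town Photo starts after Gardens Transfer ends, so nothing later overlaps Gardens Transfer either.
Museum Photo starts exactly when Old-Town Photo ends (back-to-back, no overlap), so nothing later overlaps Old-Town Photo either.
Museum Lunch starts exactly when Museum Photo ends (back-to-back, no overlap).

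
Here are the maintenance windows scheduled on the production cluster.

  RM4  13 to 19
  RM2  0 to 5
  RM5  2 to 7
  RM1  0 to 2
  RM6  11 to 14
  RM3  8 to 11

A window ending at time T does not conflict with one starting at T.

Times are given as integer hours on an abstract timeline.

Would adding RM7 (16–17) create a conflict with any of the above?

RM1: ends 2 at or before RM7 starts 16 → clear.
RM2: ends 5 at or before RM7 starts 16 → clear.
RM5: ends 7 at or before RM7 starts 16 → clear.
RM3: ends 11 at or before RM7 starts 16 → clear.
RM6: ends 14 at or before RM7 starts 16 → clear.
RM4: starts 13 before RM7 ends 17, and ends 19 after RM7 starts 16 → overlap.
RM7 overlaps RM4.

Yes — it overlaps RM4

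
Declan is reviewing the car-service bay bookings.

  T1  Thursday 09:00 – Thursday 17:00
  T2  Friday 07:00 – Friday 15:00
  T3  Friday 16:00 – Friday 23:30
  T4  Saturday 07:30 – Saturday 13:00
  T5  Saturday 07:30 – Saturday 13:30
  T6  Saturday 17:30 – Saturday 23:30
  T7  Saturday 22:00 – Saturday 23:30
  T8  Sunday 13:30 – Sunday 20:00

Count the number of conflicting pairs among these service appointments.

2

Sorted by start: T1, T2, T3, T4, T5, T6, T7, T8.
T2 starts after T1 ends, so nothing later overlaps T1 either.
T3 starts after T2 ends, so nothing later overlaps T2 either.
T4 starts after T3 ends, so nothing later overlaps T3 either.
T5 starts before T4 ends → T4 and T5 overlap.
T6 starts after T4 ends, so nothing later overlaps T4 either.
T6 starts after T5 ends, so nothing later overlaps T5 either.
T7 starts before T6 ends → T6 and T7 overlap.
T8 starts after T6 ends.
T8 starts after T7 ends.
Overlapping pairs: T4 & T5, T6 & T7 — 2 in total.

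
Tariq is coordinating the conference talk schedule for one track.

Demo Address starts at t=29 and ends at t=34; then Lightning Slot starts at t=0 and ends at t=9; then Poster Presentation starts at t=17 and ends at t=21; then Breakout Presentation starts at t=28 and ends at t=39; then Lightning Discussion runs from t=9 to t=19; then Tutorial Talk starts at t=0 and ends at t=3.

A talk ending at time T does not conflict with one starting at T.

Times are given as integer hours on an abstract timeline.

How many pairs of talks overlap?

3

Sorted by start: Lightning Slot, Tutorial Talk, Lightning Discussion, Poster Presentation, Breakout Presentation, Demo Address.
Tutorial Talk starts before Lightning Slot ends → Lightning Slot and Tutorial Talk overlap.
Lightning Discussion starts exactly when Lightning Slot ends (back-to-back, no overlap); Lightning Slot is clear from here.
Lightning Discussion starts after Tutorial Talk ends; Tutorial Talk is clear from here.
Poster Presentation starts before Lightning Discussion ends → Lightning Discussion and Poster Presentation overlap.
Breakout Presentation starts after Lightning Discussion ends; Lightning Discussion is clear from here.
Breakout Presentation starts after Poster Presentation ends; Poster Presentation is clear from here.
Demo Address starts before Breakout Presentation ends → Breakout Presentation and Demo Address overlap.
Overlapping pairs: Breakout Presentation & Demo Address, Lightning Discussion & Poster Presentation, Lightning Slot & Tutorial Talk — 3 in total.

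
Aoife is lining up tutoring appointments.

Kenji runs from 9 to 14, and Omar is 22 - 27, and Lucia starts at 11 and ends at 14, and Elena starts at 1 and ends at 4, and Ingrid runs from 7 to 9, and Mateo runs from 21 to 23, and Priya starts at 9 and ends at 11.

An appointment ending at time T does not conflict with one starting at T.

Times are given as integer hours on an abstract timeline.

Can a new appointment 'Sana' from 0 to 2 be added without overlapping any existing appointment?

Elena: starts 1 before Sana ends 2, and ends 4 after Sana starts 0 → overlap.
Ingrid: starts 7 at or after Sana ends 2 → clear.
Kenji: starts 9 at or after Sana ends 2 → clear.
Priya: starts 9 at or after Sana ends 2 → clear.
Lucia: starts 11 at or after Sana ends 2 → clear.
Mateo: starts 21 at or after Sana ends 2 → clear.
Omar: starts 22 at or after Sana ends 2 → clear.
Sana overlaps Elena.

No — it overlaps Elena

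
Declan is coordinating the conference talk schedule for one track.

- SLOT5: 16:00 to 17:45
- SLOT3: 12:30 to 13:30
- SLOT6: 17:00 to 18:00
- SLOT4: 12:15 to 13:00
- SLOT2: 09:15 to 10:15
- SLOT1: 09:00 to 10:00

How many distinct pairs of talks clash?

3

Check each pair: they overlap iff neither finishes before the other starts.
Sorted by start: SLOT1, SLOT2, SLOT4, SLOT3, SLOT5, SLOT6.
SLOT2 starts before SLOT1 ends → SLOT1 and SLOT2 overlap.
SLOT4 starts after SLOT1 ends, so nothing later overlaps SLOT1 either.
SLOT4 starts after SLOT2 ends, so nothing later overlaps SLOT2 either.
SLOT3 starts before SLOT4 ends → SLOT4 and SLOT3 overlap.
SLOT5 starts after SLOT4 ends, so nothing later overlaps SLOT4 either.
SLOT5 starts after SLOT3 ends, so nothing later overlaps SLOT3 either.
SLOT6 starts before SLOT5 ends → SLOT5 and SLOT6 overlap.
Overlapping pairs: SLOT1 & SLOT2, SLOT3 & SLOT4, SLOT5 & SLOT6 — 3 in total.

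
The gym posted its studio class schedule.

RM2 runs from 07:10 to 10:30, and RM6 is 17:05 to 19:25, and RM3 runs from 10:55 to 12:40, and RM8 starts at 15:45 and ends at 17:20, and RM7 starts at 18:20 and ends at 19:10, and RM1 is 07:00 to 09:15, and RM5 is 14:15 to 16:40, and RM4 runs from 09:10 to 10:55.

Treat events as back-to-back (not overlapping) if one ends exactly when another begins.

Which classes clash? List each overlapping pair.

RM1 & RM2, RM1 & RM4, RM2 & RM4, RM5 & RM8, RM6 & RM7, RM6 & RM8

Sorted by start: RM1, RM2, RM4, RM3, RM5, RM8, RM6, RM7.
RM2 starts before RM1 ends → RM1 and RM2 overlap.
RM4 starts before RM1 ends → RM1 and RM4 overlap.
RM3 starts after RM1 ends; RM1 is clear from here.
RM4 starts before RM2 ends → RM2 and RM4 overlap.
RM3 starts after RM2 ends; RM2 is clear from here.
RM3 starts exactly when RM4 ends (back-to-back, no overlap); RM4 is clear from here.
RM5 starts after RM3 ends; RM3 is clear from here.
RM8 starts before RM5 ends → RM5 and RM8 overlap.
RM6 starts after RM5 ends; RM5 is clear from here.
RM6 starts before RM8 ends → RM8 and RM6 overlap.
RM7 starts after RM8 ends.
RM7 starts before RM6 ends → RM6 and RM7 overlap.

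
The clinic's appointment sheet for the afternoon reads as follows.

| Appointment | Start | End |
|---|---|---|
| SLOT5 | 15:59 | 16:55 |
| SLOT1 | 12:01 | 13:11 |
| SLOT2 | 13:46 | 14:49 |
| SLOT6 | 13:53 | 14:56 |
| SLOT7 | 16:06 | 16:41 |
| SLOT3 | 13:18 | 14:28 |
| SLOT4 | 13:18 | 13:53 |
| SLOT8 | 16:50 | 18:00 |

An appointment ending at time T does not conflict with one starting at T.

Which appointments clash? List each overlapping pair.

Two intervals overlap when each starts before the other ends.
Sorted by start: SLOT1, SLOT3, SLOT4, SLOT2, SLOT6, SLOT5, SLOT7, SLOT8.
SLOT3 starts after SLOT1 ends, so nothing later overlaps SLOT1 either.
SLOT4 starts before SLOT3 ends → SLOT3 and SLOT4 overlap.
SLOT2 starts before SLOT3 ends → SLOT3 and SLOT2 overlap.
SLOT6 starts before SLOT3 ends → SLOT3 and SLOT6 overlap.
SLOT5 starts after SLOT3 ends, so nothing later overlaps SLOT3 either.
SLOT2 starts before SLOT4 ends → SLOT4 and SLOT2 overlap.
SLOT6 starts exactly when SLOT4 ends (back-to-back, no overlap), so nothing later overlaps SLOT4 either.
SLOT6 starts before SLOT2 ends → SLOT2 and SLOT6 overlap.
SLOT5 starts after SLOT2 ends, so nothing later overlaps SLOT2 either.
SLOT5 starts after SLOT6 ends, so nothing later overlaps SLOT6 either.
SLOT7 starts before SLOT5 ends → SLOT5 and SLOT7 overlap.
SLOT8 starts before SLOT5 ends → SLOT5 and SLOT8 overlap.
SLOT8 starts after SLOT7 ends.

SLOT2 & SLOT3, SLOT2 & SLOT4, SLOT2 & SLOT6, SLOT3 & SLOT4, SLOT3 & SLOT6, SLOT5 & SLOT7, SLOT5 & SLOT8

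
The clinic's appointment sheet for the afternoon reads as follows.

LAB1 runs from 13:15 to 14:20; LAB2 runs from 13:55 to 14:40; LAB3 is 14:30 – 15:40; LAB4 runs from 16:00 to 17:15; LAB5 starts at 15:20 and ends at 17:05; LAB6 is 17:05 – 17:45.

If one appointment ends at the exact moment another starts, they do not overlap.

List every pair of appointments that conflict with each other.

LAB1 & LAB2, LAB2 & LAB3, LAB3 & LAB5, LAB4 & LAB5, LAB4 & LAB6

Check each pair: they overlap iff neither finishes before the other starts.
Sorted by start: LAB1, LAB2, LAB3, LAB5, LAB4, LAB6.
LAB2 starts before LAB1 ends → LAB1 and LAB2 overlap.
LAB3 starts after LAB1 ends, so LAB1 has no further overlaps.
LAB3 starts before LAB2 ends → LAB2 and LAB3 overlap.
LAB5 starts after LAB2 ends, so LAB2 has no further overlaps.
LAB5 starts before LAB3 ends → LAB3 and LAB5 overlap.
LAB4 starts after LAB3 ends, so LAB3 has no further overlaps.
LAB4 starts before LAB5 ends → LAB5 and LAB4 overlap.
LAB6 starts exactly when LAB5 ends (back-to-back, no overlap).
LAB6 starts before LAB4 ends → LAB4 and LAB6 overlap.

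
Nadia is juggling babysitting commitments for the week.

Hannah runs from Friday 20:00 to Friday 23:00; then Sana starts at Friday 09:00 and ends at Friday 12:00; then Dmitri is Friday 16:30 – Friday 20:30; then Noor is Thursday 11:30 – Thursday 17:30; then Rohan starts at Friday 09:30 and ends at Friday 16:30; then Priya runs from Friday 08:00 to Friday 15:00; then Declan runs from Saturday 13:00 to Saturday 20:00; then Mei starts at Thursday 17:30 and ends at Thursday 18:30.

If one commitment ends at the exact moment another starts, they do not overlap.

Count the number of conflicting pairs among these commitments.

Sorted by start: Noor, Mei, Priya, Sana, Rohan, Dmitri, Hannah, Declan.
Mei starts exactly when Noor ends (back-to-back, no overlap); Noor is clear from here.
Priya starts after Mei ends; Mei is clear from here.
Sana starts before Priya ends → Priya and Sana overlap.
Rohan starts before Priya ends → Priya and Rohan overlap.
Dmitri starts after Priya ends; Priya is clear from here.
Rohan starts before Sana ends → Sana and Rohan overlap.
Dmitri starts after Sana ends; Sana is clear from here.
Dmitri starts exactly when Rohan ends (back-to-back, no overlap); Rohan is clear from here.
Hannah starts before Dmitri ends → Dmitri and Hannah overlap.
Declan starts after Dmitri ends.
Declan starts after Hannah ends.
Overlapping pairs: Dmitri & Hannah, Priya & Rohan, Priya & Sana, Rohan & Sana — 4 in total.

4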